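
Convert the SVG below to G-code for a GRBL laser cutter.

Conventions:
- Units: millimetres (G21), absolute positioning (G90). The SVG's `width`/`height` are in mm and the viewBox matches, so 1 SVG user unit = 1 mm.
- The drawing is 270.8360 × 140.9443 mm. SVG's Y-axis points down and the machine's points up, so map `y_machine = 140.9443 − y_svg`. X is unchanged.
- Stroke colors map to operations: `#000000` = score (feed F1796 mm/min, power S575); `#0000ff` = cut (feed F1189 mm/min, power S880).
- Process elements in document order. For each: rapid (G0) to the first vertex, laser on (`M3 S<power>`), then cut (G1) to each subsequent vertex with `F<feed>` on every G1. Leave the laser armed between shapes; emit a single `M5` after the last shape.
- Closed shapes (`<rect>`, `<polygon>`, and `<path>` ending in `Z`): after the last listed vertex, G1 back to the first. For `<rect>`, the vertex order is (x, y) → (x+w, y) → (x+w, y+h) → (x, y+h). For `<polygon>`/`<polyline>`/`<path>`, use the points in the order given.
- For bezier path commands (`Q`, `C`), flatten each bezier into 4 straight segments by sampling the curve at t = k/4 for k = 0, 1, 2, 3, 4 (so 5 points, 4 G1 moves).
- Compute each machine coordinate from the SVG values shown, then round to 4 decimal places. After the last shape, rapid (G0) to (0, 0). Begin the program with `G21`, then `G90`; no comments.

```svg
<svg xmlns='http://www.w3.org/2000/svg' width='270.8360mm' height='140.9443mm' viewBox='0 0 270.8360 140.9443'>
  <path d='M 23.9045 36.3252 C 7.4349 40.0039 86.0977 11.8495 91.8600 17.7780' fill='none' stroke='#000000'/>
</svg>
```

G21
G90
G0 X23.9045 Y104.6191
M3 S575
G1 X26.7641 Y106.7988 F1796
G1 X49.5453 Y114.7364 F1796
G1 X76.4949 Y122.2521 F1796
G1 X91.8600 Y123.1663 F1796
M5
G0 X0.0000 Y0.0000

viewBox `0 0 270.8360 140.9443` with mm width/height → 1 unit = 1 mm. Flip: y_m = 140.9443 − y_svg.

**Shape 1** — `<path>` cubic bezier, stroke `#000000` → score (S575, F1796). Control points (SVG): P0=(23.9045,36.3252), P1=(7.4349,40.0039), P2=(86.0977,11.8495), P3=(91.8600,17.7780); sampled at t=k/4. Machine vertices: (23.9045,104.6191) → (26.7641,106.7988) → (49.5453,114.7364) → (76.4949,122.2521) → (91.8600,123.1663). Open path.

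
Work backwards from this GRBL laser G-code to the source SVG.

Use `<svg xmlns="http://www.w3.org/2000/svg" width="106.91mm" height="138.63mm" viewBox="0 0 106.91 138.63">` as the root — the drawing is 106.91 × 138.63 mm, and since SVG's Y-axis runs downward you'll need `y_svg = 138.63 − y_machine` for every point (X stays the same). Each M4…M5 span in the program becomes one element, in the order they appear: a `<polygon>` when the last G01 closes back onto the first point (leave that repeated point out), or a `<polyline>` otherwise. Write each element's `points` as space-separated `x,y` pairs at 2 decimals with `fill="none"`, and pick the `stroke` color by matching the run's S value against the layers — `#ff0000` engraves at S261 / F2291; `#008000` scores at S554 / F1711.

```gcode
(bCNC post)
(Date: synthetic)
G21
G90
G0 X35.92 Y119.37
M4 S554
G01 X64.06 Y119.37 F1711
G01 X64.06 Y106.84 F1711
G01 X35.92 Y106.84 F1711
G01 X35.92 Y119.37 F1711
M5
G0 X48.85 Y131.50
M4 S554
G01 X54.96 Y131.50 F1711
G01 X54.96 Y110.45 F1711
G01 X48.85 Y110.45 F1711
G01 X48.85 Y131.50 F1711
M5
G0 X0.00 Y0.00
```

Machine Y-up, SVG Y-down with viewBox height 138.63, so y_svg = 138.63 − y_machine; X carries over. Every run uses S554, so all elements get stroke `#008000` (score).

Run 1: The run returns to its start, so emit a `<polygon>` with points (Y-flipped): 35.92,19.26 64.06,19.26 64.06,31.79 35.92,31.79.

Run 2: The run returns to its start, so emit a `<polygon>` with points (Y-flipped): 48.85,7.13 54.96,7.13 54.96,28.18 48.85,28.18.

<svg xmlns="http://www.w3.org/2000/svg" width="106.91mm" height="138.63mm" viewBox="0 0 106.91 138.63">
  <polygon points="35.92,19.26 64.06,19.26 64.06,31.79 35.92,31.79" fill="none" stroke="#008000"/>
  <polygon points="48.85,7.13 54.96,7.13 54.96,28.18 48.85,28.18" fill="none" stroke="#008000"/>
</svg>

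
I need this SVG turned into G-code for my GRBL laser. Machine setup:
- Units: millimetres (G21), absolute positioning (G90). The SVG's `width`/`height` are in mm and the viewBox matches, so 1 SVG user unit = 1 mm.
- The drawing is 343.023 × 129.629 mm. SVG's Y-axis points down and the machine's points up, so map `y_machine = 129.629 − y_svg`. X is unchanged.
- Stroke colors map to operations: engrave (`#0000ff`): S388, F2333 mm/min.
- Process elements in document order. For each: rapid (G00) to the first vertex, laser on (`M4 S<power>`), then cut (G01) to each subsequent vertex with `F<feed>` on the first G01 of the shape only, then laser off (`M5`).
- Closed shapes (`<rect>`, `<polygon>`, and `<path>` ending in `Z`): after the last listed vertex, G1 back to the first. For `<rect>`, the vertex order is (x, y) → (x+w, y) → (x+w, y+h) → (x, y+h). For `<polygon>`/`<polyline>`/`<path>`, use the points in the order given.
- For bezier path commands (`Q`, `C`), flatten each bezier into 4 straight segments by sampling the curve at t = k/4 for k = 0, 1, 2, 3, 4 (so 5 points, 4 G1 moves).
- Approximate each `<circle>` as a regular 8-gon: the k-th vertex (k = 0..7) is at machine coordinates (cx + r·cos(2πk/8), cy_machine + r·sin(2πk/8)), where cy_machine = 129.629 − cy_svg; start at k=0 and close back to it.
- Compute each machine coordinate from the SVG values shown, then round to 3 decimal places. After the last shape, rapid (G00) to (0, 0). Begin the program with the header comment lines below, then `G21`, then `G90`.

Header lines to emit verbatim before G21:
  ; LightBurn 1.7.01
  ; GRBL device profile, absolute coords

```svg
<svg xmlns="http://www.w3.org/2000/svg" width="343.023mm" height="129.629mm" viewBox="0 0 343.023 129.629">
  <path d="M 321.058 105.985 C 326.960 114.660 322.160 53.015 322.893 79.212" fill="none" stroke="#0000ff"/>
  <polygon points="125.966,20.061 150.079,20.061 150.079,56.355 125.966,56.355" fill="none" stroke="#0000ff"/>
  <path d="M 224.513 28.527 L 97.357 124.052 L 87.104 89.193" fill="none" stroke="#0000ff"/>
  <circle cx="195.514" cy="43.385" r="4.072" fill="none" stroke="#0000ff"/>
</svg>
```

; LightBurn 1.7.01
; GRBL device profile, absolute coords
G21
G90
G00 X321.058 Y23.644
M4 S388
G01 X323.732 Y27.851 F2333
G01 X323.914 Y43.601
G01 X323.127 Y56.066
G01 X322.893 Y50.417
M5
G00 X125.966 Y109.568
M4 S388
G01 X150.079 Y109.568 F2333
G01 X150.079 Y73.274
G01 X125.966 Y73.274
G01 X125.966 Y109.568
M5
G00 X224.513 Y101.102
M4 S388
G01 X97.357 Y5.577 F2333
G01 X87.104 Y40.436
M5
G00 X199.586 Y86.244
M4 S388
G01 X198.393 Y89.123 F2333
G01 X195.514 Y90.316
G01 X192.635 Y89.123
G01 X191.442 Y86.244
G01 X192.635 Y83.365
G01 X195.514 Y82.172
G01 X198.393 Y83.365
G01 X199.586 Y86.244
M5
G00 X0.000 Y0.000

viewBox `0 0 343.023 129.629` with mm width/height → 1 unit = 1 mm. Flip: y_m = 129.629 − y_svg.

**Shape 1** — `<path>` cubic bezier, stroke `#0000ff` → engrave (S388, F2333). Control points (SVG): P0=(321.058,105.985), P1=(326.960,114.660), P2=(322.160,53.015), P3=(322.893,79.212); sampled at t=k/4. Machine vertices: (321.058,23.644) → (323.732,27.851) → (323.914,43.601) → (323.127,56.066) → (322.893,50.417). Open path.

**Shape 2** — `<polygon>` rectangle, stroke `#0000ff` → engrave (S388, F2333). Machine vertices: (125.966,109.568) → (150.079,109.568) → (150.079,73.274) → (125.966,73.274) → (125.966,109.568). Closed: final G1 returns to the first vertex.

**Shape 3** — `<path>` open polyline, stroke `#0000ff` → engrave (S388, F2333). Machine vertices: (224.513,101.102) → (97.357,5.577) → (87.104,40.436). Open path.

**Shape 4** — `<circle>` circle, stroke `#0000ff` → engrave (S388, F2333). Machine vertices: (199.586,86.244) → (198.393,89.123) → (195.514,90.316) → (192.635,89.123) → (191.442,86.244) → (192.635,83.365) → (195.514,82.172) → (198.393,83.365) → (199.586,86.244). Closed: final G1 returns to the first vertex.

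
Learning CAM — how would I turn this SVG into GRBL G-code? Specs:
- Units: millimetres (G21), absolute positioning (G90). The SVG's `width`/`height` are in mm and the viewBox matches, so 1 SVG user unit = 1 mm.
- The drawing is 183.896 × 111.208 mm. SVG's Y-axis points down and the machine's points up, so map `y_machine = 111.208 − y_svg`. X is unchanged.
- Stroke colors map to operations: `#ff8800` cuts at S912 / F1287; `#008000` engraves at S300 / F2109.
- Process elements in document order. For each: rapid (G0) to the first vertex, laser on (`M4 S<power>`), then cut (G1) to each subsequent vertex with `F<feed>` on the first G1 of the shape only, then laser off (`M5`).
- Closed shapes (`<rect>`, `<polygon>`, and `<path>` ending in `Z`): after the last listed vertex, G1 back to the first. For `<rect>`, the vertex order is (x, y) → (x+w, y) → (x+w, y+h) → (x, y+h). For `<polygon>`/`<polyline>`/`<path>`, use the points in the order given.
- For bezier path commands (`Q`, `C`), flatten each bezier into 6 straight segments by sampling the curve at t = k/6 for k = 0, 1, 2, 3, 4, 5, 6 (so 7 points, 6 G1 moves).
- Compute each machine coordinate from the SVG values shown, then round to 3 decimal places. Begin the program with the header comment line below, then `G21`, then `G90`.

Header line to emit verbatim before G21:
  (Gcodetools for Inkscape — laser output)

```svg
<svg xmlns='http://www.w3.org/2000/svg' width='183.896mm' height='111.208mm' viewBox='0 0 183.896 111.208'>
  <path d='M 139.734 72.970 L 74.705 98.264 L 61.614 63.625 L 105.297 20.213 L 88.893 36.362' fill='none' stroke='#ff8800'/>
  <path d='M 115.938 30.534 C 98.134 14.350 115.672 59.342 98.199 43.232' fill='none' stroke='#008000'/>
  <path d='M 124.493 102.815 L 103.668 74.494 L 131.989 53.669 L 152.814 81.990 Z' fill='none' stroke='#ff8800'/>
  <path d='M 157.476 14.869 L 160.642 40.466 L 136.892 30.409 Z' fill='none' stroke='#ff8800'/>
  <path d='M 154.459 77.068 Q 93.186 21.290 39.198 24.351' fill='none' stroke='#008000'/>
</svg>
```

viewBox `0 0 183.896 111.208` with mm width/height → 1 unit = 1 mm. Flip: y_m = 111.208 − y_svg.

**Shape 1** — `<path>` open polyline, stroke `#ff8800` → cut (S912, F1287). Machine vertices: (139.734,38.238) → (74.705,12.944) → (61.614,47.583) → (105.297,90.995) → (88.893,74.846). Open path.

**Shape 2** — `<path>` cubic bezier, stroke `#008000` → engrave (S300, F2109). Control points (SVG): P0=(115.938,30.534), P1=(98.134,14.350), P2=(115.672,59.342), P3=(98.199,43.232); sampled at t=k/6. Machine vertices: (115.938,80.674) → (109.655,84.234) → (107.309,80.995) → (106.944,74.353) → (106.607,67.705) → (104.344,64.447) → (98.199,67.976). Open path.

**Shape 3** — `<path>` regular polygon, stroke `#ff8800` → cut (S912, F1287). Machine vertices: (124.493,8.393) → (103.668,36.714) → (131.989,57.539) → (152.814,29.218) → (124.493,8.393). Closed: final G1 returns to the first vertex.

**Shape 4** — `<path>` regular polygon, stroke `#ff8800` → cut (S912, F1287). Machine vertices: (157.476,96.339) → (160.642,70.742) → (136.892,80.799) → (157.476,96.339). Closed: final G1 returns to the first vertex.

**Shape 5** — `<path>` quadratic bezier, stroke `#008000` → engrave (S300, F2109). Control points (SVG): P0=(154.459,77.068), P1=(93.186,21.290), P2=(39.198,24.351); sampled at t=k/6. Machine vertices: (154.459,34.140) → (134.237,51.098) → (114.420,64.788) → (95.007,75.208) → (75.999,82.360) → (57.396,86.243) → (39.198,86.857). Open path.

(Gcodetools for Inkscape — laser output)
G21
G90
G0 X139.734 Y38.238
M4 S912
G1 X74.705 Y12.944 F1287
G1 X61.614 Y47.583
G1 X105.297 Y90.995
G1 X88.893 Y74.846
M5
G0 X115.938 Y80.674
M4 S300
G1 X109.655 Y84.234 F2109
G1 X107.309 Y80.995
G1 X106.944 Y74.353
G1 X106.607 Y67.705
G1 X104.344 Y64.447
G1 X98.199 Y67.976
M5
G0 X124.493 Y8.393
M4 S912
G1 X103.668 Y36.714 F1287
G1 X131.989 Y57.539
G1 X152.814 Y29.218
G1 X124.493 Y8.393
M5
G0 X157.476 Y96.339
M4 S912
G1 X160.642 Y70.742 F1287
G1 X136.892 Y80.799
G1 X157.476 Y96.339
M5
G0 X154.459 Y34.140
M4 S300
G1 X134.237 Y51.098 F2109
G1 X114.420 Y64.788
G1 X95.007 Y75.208
G1 X75.999 Y82.360
G1 X57.396 Y86.243
G1 X39.198 Y86.857
M5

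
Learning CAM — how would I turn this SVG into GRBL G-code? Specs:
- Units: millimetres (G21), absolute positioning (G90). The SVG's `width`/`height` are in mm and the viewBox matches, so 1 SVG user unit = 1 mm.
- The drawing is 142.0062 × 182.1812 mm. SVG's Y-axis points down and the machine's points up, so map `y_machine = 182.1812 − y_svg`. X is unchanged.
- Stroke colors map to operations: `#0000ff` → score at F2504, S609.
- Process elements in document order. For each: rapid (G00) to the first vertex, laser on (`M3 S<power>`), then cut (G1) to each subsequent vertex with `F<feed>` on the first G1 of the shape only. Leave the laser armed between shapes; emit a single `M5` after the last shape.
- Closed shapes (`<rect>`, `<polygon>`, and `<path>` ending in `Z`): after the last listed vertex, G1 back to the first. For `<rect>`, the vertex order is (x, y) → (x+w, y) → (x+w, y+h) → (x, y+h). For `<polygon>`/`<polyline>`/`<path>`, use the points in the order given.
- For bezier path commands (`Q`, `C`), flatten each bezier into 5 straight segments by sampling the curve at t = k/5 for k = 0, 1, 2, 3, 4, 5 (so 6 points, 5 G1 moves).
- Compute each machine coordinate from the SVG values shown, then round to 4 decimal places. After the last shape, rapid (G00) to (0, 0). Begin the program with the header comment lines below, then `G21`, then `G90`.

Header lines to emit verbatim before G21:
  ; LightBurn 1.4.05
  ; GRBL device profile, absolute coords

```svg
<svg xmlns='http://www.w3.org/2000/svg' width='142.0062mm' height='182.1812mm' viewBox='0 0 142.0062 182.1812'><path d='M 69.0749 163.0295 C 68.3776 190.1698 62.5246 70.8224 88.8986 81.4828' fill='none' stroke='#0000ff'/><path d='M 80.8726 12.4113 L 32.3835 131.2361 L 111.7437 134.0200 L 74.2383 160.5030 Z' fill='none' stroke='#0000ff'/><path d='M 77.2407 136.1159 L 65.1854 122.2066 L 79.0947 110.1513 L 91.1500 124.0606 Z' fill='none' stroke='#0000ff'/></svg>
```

1 u = 1 mm; y_m = 182.1812 − y.

[1] `<path>` cubic bezier, #0000ff→score S609 F2504: (69.0749,19.1517) → (68.3369,18.2341) → (68.1559,39.2017) → (70.3263,68.7828) → (76.6424,93.7057) → (88.8986,100.6984)

[2] `<path>` closed polygon, #0000ff→score S609 F2504: (80.8726,169.7699) → (32.3835,50.9451) → (111.7437,48.1612) → (74.2383,21.6782) → (80.8726,169.7699) (closed)

[3] `<path>` regular polygon, #0000ff→score S609 F2504: (77.2407,46.0653) → (65.1854,59.9746) → (79.0947,72.0299) → (91.1500,58.1206) → (77.2407,46.0653) (closed)

; LightBurn 1.4.05
; GRBL device profile, absolute coords
G21
G90
G00 X69.0749 Y19.1517
M3 S609
G1 X68.3369 Y18.2341 F2504
G1 X68.1559 Y39.2017
G1 X70.3263 Y68.7828
G1 X76.6424 Y93.7057
G1 X88.8986 Y100.6984
G00 X80.8726 Y169.7699
M3 S609
G1 X32.3835 Y50.9451 F2504
G1 X111.7437 Y48.1612
G1 X74.2383 Y21.6782
G1 X80.8726 Y169.7699
G00 X77.2407 Y46.0653
M3 S609
G1 X65.1854 Y59.9746 F2504
G1 X79.0947 Y72.0299
G1 X91.1500 Y58.1206
G1 X77.2407 Y46.0653
M5
G00 X0.0000 Y0.0000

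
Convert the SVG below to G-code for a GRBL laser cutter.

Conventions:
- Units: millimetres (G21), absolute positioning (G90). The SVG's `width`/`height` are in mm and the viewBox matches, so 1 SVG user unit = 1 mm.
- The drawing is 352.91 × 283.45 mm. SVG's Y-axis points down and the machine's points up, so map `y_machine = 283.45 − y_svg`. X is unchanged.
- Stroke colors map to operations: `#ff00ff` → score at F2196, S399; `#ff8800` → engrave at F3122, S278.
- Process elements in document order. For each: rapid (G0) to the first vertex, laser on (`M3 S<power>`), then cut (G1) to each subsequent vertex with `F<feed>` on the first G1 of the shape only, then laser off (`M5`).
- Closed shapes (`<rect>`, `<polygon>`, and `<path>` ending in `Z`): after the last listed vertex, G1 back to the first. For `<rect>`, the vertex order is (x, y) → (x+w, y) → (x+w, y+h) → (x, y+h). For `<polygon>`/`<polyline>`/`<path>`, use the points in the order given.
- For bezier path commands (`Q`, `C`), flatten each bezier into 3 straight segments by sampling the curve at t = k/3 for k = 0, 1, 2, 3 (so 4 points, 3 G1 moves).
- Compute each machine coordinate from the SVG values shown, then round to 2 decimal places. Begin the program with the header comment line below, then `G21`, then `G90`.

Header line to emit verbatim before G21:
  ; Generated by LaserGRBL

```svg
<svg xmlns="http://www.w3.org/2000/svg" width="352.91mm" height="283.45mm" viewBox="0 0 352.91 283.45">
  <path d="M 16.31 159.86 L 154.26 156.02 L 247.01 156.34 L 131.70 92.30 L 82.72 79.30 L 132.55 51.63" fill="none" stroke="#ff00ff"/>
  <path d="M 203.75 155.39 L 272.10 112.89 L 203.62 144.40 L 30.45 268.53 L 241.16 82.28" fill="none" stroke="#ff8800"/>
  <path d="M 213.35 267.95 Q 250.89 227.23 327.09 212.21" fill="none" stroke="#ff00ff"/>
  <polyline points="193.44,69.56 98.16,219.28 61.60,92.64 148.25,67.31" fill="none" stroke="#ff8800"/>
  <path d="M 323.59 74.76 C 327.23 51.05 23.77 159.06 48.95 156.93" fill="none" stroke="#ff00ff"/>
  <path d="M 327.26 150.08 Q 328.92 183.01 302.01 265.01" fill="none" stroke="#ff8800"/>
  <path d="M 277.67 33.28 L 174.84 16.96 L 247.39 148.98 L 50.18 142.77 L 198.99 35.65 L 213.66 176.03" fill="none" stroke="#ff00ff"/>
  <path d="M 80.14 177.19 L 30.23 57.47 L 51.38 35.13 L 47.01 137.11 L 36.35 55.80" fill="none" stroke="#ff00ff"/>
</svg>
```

viewBox `0 0 352.91 283.45` with mm width/height → 1 unit = 1 mm. Flip: y_m = 283.45 − y_svg.

**Shape 1** — `<path>` open polyline, stroke `#ff00ff` → score (S399, F2196). Machine vertices: (16.31,123.59) → (154.26,127.43) → (247.01,127.11) → (131.70,191.15) → (82.72,204.15) → (132.55,231.82). Open path.

**Shape 2** — `<path>` open polyline, stroke `#ff8800` → engrave (S278, F3122). Machine vertices: (203.75,128.06) → (272.10,170.56) → (203.62,139.05) → (30.45,14.92) → (241.16,201.17). Open path.

**Shape 3** — `<path>` quadratic bezier, stroke `#ff00ff` → score (S399, F2196). Control points (SVG): P0=(213.35,267.95), P1=(250.89,227.23), P2=(327.09,212.21); sampled at t=k/3. Machine vertices: (213.35,15.50) → (242.67,39.79) → (280.59,58.37) → (327.09,71.24). Open path.

**Shape 4** — `<polyline>` open polyline, stroke `#ff8800` → engrave (S278, F3122). Machine vertices: (193.44,213.89) → (98.16,64.17) → (61.60,190.81) → (148.25,216.14). Open path.

**Shape 5** — `<path>` cubic bezier, stroke `#ff00ff` → score (S399, F2196). Control points (SVG): P0=(323.59,74.76), P1=(327.23,51.05), P2=(23.77,159.06), P3=(48.95,156.93); sampled at t=k/3. Machine vertices: (323.59,208.69) → (248.41,197.45) → (109.77,152.15) → (48.95,126.52). Open path.

**Shape 6** — `<path>` quadratic bezier, stroke `#ff8800` → engrave (S278, F3122). Control points (SVG): P0=(327.26,150.08), P1=(328.92,183.01), P2=(302.01,265.01); sampled at t=k/3. Machine vertices: (327.26,133.37) → (325.19,105.96) → (316.78,67.65) → (302.01,18.44). Open path.

**Shape 7** — `<path>` open polyline, stroke `#ff00ff` → score (S399, F2196). Machine vertices: (277.67,250.17) → (174.84,266.49) → (247.39,134.47) → (50.18,140.68) → (198.99,247.80) → (213.66,107.42). Open path.

**Shape 8** — `<path>` open polyline, stroke `#ff00ff` → score (S399, F2196). Machine vertices: (80.14,106.26) → (30.23,225.98) → (51.38,248.32) → (47.01,146.34) → (36.35,227.65). Open path.

; Generated by LaserGRBL
G21
G90
G0 X16.31 Y123.59
M3 S399
G1 X154.26 Y127.43 F2196
G1 X247.01 Y127.11
G1 X131.70 Y191.15
G1 X82.72 Y204.15
G1 X132.55 Y231.82
M5
G0 X203.75 Y128.06
M3 S278
G1 X272.10 Y170.56 F3122
G1 X203.62 Y139.05
G1 X30.45 Y14.92
G1 X241.16 Y201.17
M5
G0 X213.35 Y15.50
M3 S399
G1 X242.67 Y39.79 F2196
G1 X280.59 Y58.37
G1 X327.09 Y71.24
M5
G0 X193.44 Y213.89
M3 S278
G1 X98.16 Y64.17 F3122
G1 X61.60 Y190.81
G1 X148.25 Y216.14
M5
G0 X323.59 Y208.69
M3 S399
G1 X248.41 Y197.45 F2196
G1 X109.77 Y152.15
G1 X48.95 Y126.52
M5
G0 X327.26 Y133.37
M3 S278
G1 X325.19 Y105.96 F3122
G1 X316.78 Y67.65
G1 X302.01 Y18.44
M5
G0 X277.67 Y250.17
M3 S399
G1 X174.84 Y266.49 F2196
G1 X247.39 Y134.47
G1 X50.18 Y140.68
G1 X198.99 Y247.80
G1 X213.66 Y107.42
M5
G0 X80.14 Y106.26
M3 S399
G1 X30.23 Y225.98 F2196
G1 X51.38 Y248.32
G1 X47.01 Y146.34
G1 X36.35 Y227.65
M5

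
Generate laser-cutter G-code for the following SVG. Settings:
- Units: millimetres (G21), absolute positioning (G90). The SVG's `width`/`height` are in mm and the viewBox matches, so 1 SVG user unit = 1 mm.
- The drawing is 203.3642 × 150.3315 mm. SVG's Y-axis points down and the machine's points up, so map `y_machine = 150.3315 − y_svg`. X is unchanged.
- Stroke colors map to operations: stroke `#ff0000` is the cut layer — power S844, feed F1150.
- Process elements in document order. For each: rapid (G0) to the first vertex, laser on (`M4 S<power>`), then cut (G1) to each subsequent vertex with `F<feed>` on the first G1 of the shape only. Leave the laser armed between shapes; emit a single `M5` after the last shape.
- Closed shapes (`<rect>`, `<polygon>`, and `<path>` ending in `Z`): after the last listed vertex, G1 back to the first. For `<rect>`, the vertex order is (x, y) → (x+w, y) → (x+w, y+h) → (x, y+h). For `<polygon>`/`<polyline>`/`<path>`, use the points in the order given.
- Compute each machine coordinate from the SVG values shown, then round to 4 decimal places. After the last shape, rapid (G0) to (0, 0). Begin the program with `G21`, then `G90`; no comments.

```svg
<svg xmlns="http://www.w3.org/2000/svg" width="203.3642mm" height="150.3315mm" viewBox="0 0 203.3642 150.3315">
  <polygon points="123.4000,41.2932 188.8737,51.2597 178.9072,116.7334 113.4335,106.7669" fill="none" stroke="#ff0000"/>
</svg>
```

viewBox `0 0 203.3642 150.3315` with mm width/height → 1 unit = 1 mm. Flip: y_m = 150.3315 − y_svg.

**Shape 1** — `<polygon>` regular polygon, stroke `#ff0000` → cut (S844, F1150). Machine vertices: (123.4000,109.0383) → (188.8737,99.0718) → (178.9072,33.5981) → (113.4335,43.5646) → (123.4000,109.0383). Closed: final G1 returns to the first vertex.

G21
G90
G0 X123.4000 Y109.0383
M4 S844
G1 X188.8737 Y99.0718 F1150
G1 X178.9072 Y33.5981
G1 X113.4335 Y43.5646
G1 X123.4000 Y109.0383
M5
G0 X0.0000 Y0.0000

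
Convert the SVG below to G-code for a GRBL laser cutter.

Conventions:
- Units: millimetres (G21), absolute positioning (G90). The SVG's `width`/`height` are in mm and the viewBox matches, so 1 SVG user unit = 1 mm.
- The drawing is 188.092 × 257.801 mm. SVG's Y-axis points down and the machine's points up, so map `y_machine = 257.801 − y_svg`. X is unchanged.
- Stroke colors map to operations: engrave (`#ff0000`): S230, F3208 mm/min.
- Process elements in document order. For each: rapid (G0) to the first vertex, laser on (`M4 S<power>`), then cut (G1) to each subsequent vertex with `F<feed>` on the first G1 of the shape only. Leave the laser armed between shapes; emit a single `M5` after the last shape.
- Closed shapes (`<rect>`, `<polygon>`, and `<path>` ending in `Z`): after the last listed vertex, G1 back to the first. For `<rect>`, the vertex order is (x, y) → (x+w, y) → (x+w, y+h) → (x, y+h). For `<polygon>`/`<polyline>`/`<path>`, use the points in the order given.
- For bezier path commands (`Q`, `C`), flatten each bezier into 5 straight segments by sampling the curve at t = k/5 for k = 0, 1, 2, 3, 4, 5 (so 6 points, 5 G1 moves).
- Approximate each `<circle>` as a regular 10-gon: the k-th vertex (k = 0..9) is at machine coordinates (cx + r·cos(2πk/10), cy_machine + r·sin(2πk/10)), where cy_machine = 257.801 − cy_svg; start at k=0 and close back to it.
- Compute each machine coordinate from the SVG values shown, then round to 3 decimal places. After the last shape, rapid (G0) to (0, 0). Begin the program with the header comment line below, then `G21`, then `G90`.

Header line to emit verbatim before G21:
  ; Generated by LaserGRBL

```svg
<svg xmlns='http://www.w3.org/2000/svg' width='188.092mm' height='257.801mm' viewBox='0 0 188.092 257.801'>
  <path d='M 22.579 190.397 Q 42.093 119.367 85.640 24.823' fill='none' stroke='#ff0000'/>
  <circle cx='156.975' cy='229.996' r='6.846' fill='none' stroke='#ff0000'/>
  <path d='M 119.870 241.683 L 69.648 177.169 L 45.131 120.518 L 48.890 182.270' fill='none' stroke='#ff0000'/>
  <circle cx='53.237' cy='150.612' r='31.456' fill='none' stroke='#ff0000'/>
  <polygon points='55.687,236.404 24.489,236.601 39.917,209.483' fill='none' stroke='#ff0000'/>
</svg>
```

; Generated by LaserGRBL
G21
G90
G0 X22.579 Y67.404
M4 S230
G1 X31.346 Y96.757 F3208
G1 X42.035 Y127.990
G1 X54.648 Y161.105
G1 X69.183 Y196.101
G1 X85.640 Y232.978
G0 X163.821 Y27.805
M4 S230
G1 X162.514 Y31.829 F3208
G1 X159.091 Y34.316
G1 X154.859 Y34.316
G1 X151.436 Y31.829
G1 X150.129 Y27.805
G1 X151.436 Y23.781
G1 X154.859 Y21.294
G1 X159.091 Y21.294
G1 X162.514 Y23.781
G1 X163.821 Y27.805
G0 X119.870 Y16.118
M4 S230
G1 X69.648 Y80.632 F3208
G1 X45.131 Y137.283
G1 X48.890 Y75.531
G0 X84.693 Y107.189
M4 S230
G1 X78.685 Y125.678 F3208
G1 X62.957 Y137.105
G1 X43.517 Y137.105
G1 X27.789 Y125.678
G1 X21.781 Y107.189
G1 X27.789 Y88.700
G1 X43.517 Y77.273
G1 X62.957 Y77.273
G1 X78.685 Y88.700
G1 X84.693 Y107.189
G0 X55.687 Y21.397
M4 S230
G1 X24.489 Y21.200 F3208
G1 X39.917 Y48.318
G1 X55.687 Y21.397
M5
G0 X0.000 Y0.000

Since the viewBox matches the mm dimensions, user units are millimetres directly. The only transform is the Y-flip y_m = 257.801 − y_svg.

Shape 1 is a quadratic bezier drawn with `<path>`. Its stroke #ff0000 means engrave at S230, F3208. After flipping Y the toolpath is (22.579,67.404) → (31.346,96.757) → (42.035,127.990) → (54.648,161.105) → (69.183,196.101) → (85.640,232.978).

Shape 2 is a circle drawn with `<circle>`. Its stroke #ff0000 means engrave at S230, F3208. After flipping Y the toolpath is (163.821,27.805) → (162.514,31.829) → (159.091,34.316) → (154.859,34.316) → (151.436,31.829) → (150.129,27.805) → (151.436,23.781) → (154.859,21.294) → (159.091,21.294) → (162.514,23.781) → (163.821,27.805), returning to the start.

Shape 3 is a open polyline drawn with `<path>`. Its stroke #ff0000 means engrave at S230, F3208. After flipping Y the toolpath is (119.870,16.118) → (69.648,80.632) → (45.131,137.283) → (48.890,75.531).

Shape 4 is a circle drawn with `<circle>`. Its stroke #ff0000 means engrave at S230, F3208. After flipping Y the toolpath is (84.693,107.189) → (78.685,125.678) → (62.957,137.105) → (43.517,137.105) → (27.789,125.678) → (21.781,107.189) → (27.789,88.700) → (43.517,77.273) → (62.957,77.273) → (78.685,88.700) → (84.693,107.189), returning to the start.

Shape 5 is a regular polygon drawn with `<polygon>`. Its stroke #ff0000 means engrave at S230, F3208. After flipping Y the toolpath is (55.687,21.397) → (24.489,21.200) → (39.917,48.318) → (55.687,21.397), returning to the start.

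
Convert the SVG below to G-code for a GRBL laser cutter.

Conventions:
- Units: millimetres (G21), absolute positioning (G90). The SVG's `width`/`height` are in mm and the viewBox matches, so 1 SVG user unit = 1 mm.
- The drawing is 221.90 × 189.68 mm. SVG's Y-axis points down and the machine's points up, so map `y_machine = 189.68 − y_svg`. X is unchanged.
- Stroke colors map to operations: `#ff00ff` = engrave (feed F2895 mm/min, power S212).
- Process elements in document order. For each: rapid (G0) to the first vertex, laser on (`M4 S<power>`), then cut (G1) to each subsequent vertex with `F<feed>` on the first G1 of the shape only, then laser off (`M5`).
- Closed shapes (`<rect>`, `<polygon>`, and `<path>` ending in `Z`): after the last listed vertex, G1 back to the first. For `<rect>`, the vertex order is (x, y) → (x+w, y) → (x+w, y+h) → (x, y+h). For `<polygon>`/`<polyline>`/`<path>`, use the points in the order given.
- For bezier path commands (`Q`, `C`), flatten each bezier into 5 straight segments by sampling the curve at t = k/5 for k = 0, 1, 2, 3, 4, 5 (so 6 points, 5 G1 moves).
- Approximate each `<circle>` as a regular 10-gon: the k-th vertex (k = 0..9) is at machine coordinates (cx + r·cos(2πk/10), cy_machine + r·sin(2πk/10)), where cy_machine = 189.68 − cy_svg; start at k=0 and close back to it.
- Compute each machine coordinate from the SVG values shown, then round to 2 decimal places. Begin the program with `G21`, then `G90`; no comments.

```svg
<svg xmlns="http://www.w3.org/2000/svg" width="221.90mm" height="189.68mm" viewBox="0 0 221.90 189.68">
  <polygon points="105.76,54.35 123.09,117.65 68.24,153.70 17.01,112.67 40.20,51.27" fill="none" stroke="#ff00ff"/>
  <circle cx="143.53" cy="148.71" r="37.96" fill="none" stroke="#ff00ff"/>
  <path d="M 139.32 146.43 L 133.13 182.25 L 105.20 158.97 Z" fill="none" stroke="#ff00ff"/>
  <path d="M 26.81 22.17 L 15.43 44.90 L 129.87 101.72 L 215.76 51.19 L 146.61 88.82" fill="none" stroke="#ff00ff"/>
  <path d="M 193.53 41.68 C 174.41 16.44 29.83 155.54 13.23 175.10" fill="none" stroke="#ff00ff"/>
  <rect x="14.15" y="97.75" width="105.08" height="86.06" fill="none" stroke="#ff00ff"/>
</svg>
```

Since the viewBox matches the mm dimensions, user units are millimetres directly. The only transform is the Y-flip y_m = 189.68 − y_svg.

Shape 1 is a regular polygon drawn with `<polygon>`. Its stroke #ff00ff means engrave at S212, F2895. After flipping Y the toolpath is (105.76,135.33) → (123.09,72.03) → (68.24,35.98) → (17.01,77.01) → (40.20,138.41) → (105.76,135.33), returning to the start.

Shape 2 is a circle drawn with `<circle>`. Its stroke #ff00ff means engrave at S212, F2895. After flipping Y the toolpath is (181.49,40.97) → (174.24,63.28) → (155.26,77.07) → (131.80,77.07) → (112.82,63.28) → (105.57,40.97) → (112.82,18.66) → (131.80,4.87) → (155.26,4.87) → (174.24,18.66) → (181.49,40.97), returning to the start.

Shape 3 is a regular polygon drawn with `<path>`. Its stroke #ff00ff means engrave at S212, F2895. After flipping Y the toolpath is (139.32,43.25) → (133.13,7.43) → (105.20,30.71) → (139.32,43.25), returning to the start.

Shape 4 is a open polyline drawn with `<path>`. Its stroke #ff00ff means engrave at S212, F2895. After flipping Y the toolpath is (26.81,167.51) → (15.43,144.78) → (129.87,87.96) → (215.76,138.49) → (146.61,100.86).

Shape 5 is a cubic bezier drawn with `<path>`. Its stroke #ff00ff means engrave at S212, F2895. After flipping Y the toolpath is (193.53,148.00) → (169.03,145.69) → (126.59,117.57) → (78.36,77.26) → (36.52,38.39) → (13.23,14.58).

Shape 6 is a rectangle drawn with `<rect>`. Its stroke #ff00ff means engrave at S212, F2895. After flipping Y the toolpath is (14.15,91.93) → (119.23,91.93) → (119.23,5.87) → (14.15,5.87) → (14.15,91.93), returning to the start.

G21
G90
G0 X105.76 Y135.33
M4 S212
G1 X123.09 Y72.03 F2895
G1 X68.24 Y35.98
G1 X17.01 Y77.01
G1 X40.20 Y138.41
G1 X105.76 Y135.33
M5
G0 X181.49 Y40.97
M4 S212
G1 X174.24 Y63.28 F2895
G1 X155.26 Y77.07
G1 X131.80 Y77.07
G1 X112.82 Y63.28
G1 X105.57 Y40.97
G1 X112.82 Y18.66
G1 X131.80 Y4.87
G1 X155.26 Y4.87
G1 X174.24 Y18.66
G1 X181.49 Y40.97
M5
G0 X139.32 Y43.25
M4 S212
G1 X133.13 Y7.43 F2895
G1 X105.20 Y30.71
G1 X139.32 Y43.25
M5
G0 X26.81 Y167.51
M4 S212
G1 X15.43 Y144.78 F2895
G1 X129.87 Y87.96
G1 X215.76 Y138.49
G1 X146.61 Y100.86
M5
G0 X193.53 Y148.00
M4 S212
G1 X169.03 Y145.69 F2895
G1 X126.59 Y117.57
G1 X78.36 Y77.26
G1 X36.52 Y38.39
G1 X13.23 Y14.58
M5
G0 X14.15 Y91.93
M4 S212
G1 X119.23 Y91.93 F2895
G1 X119.23 Y5.87
G1 X14.15 Y5.87
G1 X14.15 Y91.93
M5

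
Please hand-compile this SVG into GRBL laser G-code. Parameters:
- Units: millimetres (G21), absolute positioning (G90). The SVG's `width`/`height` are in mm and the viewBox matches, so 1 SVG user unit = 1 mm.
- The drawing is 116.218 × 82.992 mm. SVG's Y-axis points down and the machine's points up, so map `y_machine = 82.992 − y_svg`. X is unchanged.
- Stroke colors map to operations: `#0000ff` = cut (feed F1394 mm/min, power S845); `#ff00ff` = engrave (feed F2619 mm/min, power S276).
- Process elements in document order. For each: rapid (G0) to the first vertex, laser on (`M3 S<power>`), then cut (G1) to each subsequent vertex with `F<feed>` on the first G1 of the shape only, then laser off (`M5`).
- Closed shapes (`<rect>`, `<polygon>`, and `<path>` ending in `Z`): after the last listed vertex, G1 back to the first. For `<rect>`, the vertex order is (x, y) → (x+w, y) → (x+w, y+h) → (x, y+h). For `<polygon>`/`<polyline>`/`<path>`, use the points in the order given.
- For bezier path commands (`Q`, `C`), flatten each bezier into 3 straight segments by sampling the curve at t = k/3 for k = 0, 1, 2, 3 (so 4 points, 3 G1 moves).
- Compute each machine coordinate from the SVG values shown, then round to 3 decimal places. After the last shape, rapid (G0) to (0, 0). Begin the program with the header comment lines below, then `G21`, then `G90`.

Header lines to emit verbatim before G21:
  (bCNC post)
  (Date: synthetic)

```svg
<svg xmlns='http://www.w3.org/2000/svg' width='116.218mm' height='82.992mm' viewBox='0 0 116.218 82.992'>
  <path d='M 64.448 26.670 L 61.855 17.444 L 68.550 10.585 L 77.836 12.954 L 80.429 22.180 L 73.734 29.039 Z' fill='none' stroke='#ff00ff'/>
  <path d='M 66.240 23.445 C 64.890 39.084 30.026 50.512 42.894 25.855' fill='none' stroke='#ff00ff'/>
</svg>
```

(bCNC post)
(Date: synthetic)
G21
G90
G0 X64.448 Y56.322
M3 S276
G1 X61.855 Y65.548 F2619
G1 X68.550 Y72.407
G1 X77.836 Y70.038
G1 X80.429 Y60.812
G1 X73.734 Y53.953
G1 X64.448 Y56.322
M5
G0 X66.240 Y59.547
M3 S276
G1 X56.728 Y46.492 F2619
G1 X42.928 Y43.328
G1 X42.894 Y57.137
M5
G0 X0.000 Y0.000

viewBox `0 0 116.218 82.992` with mm width/height → 1 unit = 1 mm. Flip: y_m = 82.992 − y_svg.

**Shape 1** — `<path>` regular polygon, stroke `#ff00ff` → engrave (S276, F2619). Machine vertices: (64.448,56.322) → (61.855,65.548) → (68.550,72.407) → (77.836,70.038) → (80.429,60.812) → (73.734,53.953) → (64.448,56.322). Closed: final G1 returns to the first vertex.

**Shape 2** — `<path>` cubic bezier, stroke `#ff00ff` → engrave (S276, F2619). Control points (SVG): P0=(66.240,23.445), P1=(64.890,39.084), P2=(30.026,50.512), P3=(42.894,25.855); sampled at t=k/3. Machine vertices: (66.240,59.547) → (56.728,46.492) → (42.928,43.328) → (42.894,57.137). Open path.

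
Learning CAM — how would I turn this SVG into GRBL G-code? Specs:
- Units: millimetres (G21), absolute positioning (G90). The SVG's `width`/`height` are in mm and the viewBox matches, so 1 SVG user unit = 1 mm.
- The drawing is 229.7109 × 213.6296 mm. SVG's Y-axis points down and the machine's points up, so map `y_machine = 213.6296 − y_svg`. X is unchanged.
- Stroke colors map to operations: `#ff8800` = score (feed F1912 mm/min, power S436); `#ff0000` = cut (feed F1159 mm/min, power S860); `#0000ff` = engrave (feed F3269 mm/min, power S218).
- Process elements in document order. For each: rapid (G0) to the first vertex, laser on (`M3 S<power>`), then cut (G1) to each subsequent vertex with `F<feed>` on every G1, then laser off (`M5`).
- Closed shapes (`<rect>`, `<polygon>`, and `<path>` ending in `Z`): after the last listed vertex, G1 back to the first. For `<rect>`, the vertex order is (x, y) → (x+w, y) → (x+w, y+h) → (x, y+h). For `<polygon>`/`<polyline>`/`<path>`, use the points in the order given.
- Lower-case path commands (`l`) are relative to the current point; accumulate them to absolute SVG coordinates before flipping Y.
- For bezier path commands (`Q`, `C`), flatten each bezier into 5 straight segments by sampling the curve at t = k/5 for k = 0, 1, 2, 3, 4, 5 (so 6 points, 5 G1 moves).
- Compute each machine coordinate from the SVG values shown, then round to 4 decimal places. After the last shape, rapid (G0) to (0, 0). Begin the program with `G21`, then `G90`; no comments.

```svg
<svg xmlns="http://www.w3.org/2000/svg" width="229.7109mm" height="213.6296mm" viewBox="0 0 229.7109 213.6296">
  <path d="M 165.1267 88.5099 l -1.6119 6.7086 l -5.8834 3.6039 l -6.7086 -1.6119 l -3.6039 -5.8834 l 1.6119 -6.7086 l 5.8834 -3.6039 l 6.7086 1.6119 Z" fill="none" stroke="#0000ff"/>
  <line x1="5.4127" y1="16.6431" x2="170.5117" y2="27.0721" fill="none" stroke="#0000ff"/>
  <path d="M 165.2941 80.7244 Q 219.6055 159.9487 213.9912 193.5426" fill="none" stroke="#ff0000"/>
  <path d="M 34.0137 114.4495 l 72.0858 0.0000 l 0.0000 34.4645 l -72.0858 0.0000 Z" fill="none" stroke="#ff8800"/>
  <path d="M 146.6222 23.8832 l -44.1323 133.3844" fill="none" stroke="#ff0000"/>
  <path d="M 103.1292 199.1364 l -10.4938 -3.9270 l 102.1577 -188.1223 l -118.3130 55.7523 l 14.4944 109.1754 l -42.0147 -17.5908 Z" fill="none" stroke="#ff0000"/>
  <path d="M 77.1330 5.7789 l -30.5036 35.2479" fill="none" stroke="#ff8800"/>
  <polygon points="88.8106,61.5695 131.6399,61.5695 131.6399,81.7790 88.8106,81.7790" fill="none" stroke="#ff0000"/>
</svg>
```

G21
G90
G0 X165.1267 Y125.1197
M3 S218
G1 X163.5148 Y118.4111 F3269
G1 X157.6314 Y114.8072 F3269
G1 X150.9228 Y116.4191 F3269
G1 X147.3189 Y122.3025 F3269
G1 X148.9308 Y129.0111 F3269
G1 X154.8142 Y132.6150 F3269
G1 X161.5228 Y131.0031 F3269
G1 X165.1267 Y125.1197 F3269
M5
G0 X5.4127 Y196.9865
M3 S218
G1 X170.5117 Y186.5575 F3269
M5
G0 X165.2941 Y132.9052
M3 S860
G1 X184.6216 Y103.0407 F1159
G1 X199.1551 Y76.8266 F1159
G1 X208.8945 Y54.2630 F1159
G1 X213.8399 Y35.3498 F1159
G1 X213.9912 Y20.0870 F1159
M5
G0 X34.0137 Y99.1801
M3 S436
G1 X106.0995 Y99.1801 F1912
G1 X106.0995 Y64.7156 F1912
G1 X34.0137 Y64.7156 F1912
G1 X34.0137 Y99.1801 F1912
M5
G0 X146.6222 Y189.7464
M3 S860
G1 X102.4899 Y56.3620 F1159
M5
G0 X103.1292 Y14.4932
M3 S860
G1 X92.6354 Y18.4202 F1159
G1 X194.7931 Y206.5425 F1159
G1 X76.4801 Y150.7902 F1159
G1 X90.9745 Y41.6148 F1159
G1 X48.9598 Y59.2056 F1159
G1 X103.1292 Y14.4932 F1159
M5
G0 X77.1330 Y207.8507
M3 S436
G1 X46.6294 Y172.6028 F1912
M5
G0 X88.8106 Y152.0601
M3 S860
G1 X131.6399 Y152.0601 F1159
G1 X131.6399 Y131.8506 F1159
G1 X88.8106 Y131.8506 F1159
G1 X88.8106 Y152.0601 F1159
M5
G0 X0.0000 Y0.0000

Since the viewBox matches the mm dimensions, user units are millimetres directly. The only transform is the Y-flip y_m = 213.6296 − y_svg.

Shape 1 is a regular polygon drawn with `<path>`. Its stroke #0000ff means engrave at S218, F3269. After flipping Y the toolpath is (165.1267,125.1197) → (163.5148,118.4111) → (157.6314,114.8072) → (150.9228,116.4191) → (147.3189,122.3025) → (148.9308,129.0111) → (154.8142,132.6150) → (161.5228,131.0031) → (165.1267,125.1197), returning to the start.

Shape 2 is a line segment drawn with `<line>`. Its stroke #0000ff means engrave at S218, F3269. After flipping Y the toolpath is (5.4127,196.9865) → (170.5117,186.5575).

Shape 3 is a quadratic bezier drawn with `<path>`. Its stroke #ff0000 means cut at S860, F1159. After flipping Y the toolpath is (165.2941,132.9052) → (184.6216,103.0407) → (199.1551,76.8266) → (208.8945,54.2630) → (213.8399,35.3498) → (213.9912,20.0870).

Shape 4 is a rectangle drawn with `<path>`. Its stroke #ff8800 means score at S436, F1912. After flipping Y the toolpath is (34.0137,99.1801) → (106.0995,99.1801) → (106.0995,64.7156) → (34.0137,64.7156) → (34.0137,99.1801), returning to the start.

Shape 5 is a line segment drawn with `<path>`. Its stroke #ff0000 means cut at S860, F1159. After flipping Y the toolpath is (146.6222,189.7464) → (102.4899,56.3620).

Shape 6 is a closed polygon drawn with `<path>`. Its stroke #ff0000 means cut at S860, F1159. After flipping Y the toolpath is (103.1292,14.4932) → (92.6354,18.4202) → (194.7931,206.5425) → (76.4801,150.7902) → (90.9745,41.6148) → (48.9598,59.2056) → (103.1292,14.4932), returning to the start.

Shape 7 is a line segment drawn with `<path>`. Its stroke #ff8800 means score at S436, F1912. After flipping Y the toolpath is (77.1330,207.8507) → (46.6294,172.6028).

Shape 8 is a rectangle drawn with `<polygon>`. Its stroke #ff0000 means cut at S860, F1159. After flipping Y the toolpath is (88.8106,152.0601) → (131.6399,152.0601) → (131.6399,131.8506) → (88.8106,131.8506) → (88.8106,152.0601), returning to the start.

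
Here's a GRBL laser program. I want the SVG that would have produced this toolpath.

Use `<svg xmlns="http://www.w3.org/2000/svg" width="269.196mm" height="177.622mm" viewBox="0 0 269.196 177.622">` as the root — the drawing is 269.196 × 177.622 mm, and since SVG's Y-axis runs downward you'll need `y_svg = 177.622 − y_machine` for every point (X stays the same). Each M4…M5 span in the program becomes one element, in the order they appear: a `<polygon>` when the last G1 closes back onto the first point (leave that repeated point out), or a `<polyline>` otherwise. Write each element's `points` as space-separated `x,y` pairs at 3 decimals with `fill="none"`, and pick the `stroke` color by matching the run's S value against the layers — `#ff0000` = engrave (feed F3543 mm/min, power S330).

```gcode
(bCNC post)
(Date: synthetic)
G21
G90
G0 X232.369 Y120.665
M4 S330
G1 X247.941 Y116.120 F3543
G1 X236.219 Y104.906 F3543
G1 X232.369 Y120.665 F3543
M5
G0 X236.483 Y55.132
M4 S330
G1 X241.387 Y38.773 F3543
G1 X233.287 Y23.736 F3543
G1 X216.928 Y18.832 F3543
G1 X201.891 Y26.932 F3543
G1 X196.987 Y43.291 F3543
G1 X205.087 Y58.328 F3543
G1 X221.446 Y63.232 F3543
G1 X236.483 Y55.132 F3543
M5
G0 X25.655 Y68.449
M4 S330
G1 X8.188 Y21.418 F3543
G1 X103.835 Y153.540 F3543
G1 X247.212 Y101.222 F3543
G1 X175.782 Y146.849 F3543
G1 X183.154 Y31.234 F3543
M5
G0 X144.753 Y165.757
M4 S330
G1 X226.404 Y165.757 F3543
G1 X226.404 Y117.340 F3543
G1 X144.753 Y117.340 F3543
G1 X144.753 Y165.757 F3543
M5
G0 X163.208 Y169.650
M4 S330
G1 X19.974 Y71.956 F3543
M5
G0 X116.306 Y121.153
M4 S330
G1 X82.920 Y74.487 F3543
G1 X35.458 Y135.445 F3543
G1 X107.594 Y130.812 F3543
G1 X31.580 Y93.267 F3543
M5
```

y_svg = 177.622 − y_m. Every run uses S330, so all elements get stroke `#ff0000` (engrave).

[1] closed run; points: 232.369,56.957 247.941,61.502 236.219,72.716

[2] closed run; points: 236.483,122.490 241.387,138.849 233.287,153.886 216.928,158.790 201.891,150.690 196.987,134.331 205.087,119.294 221.446,114.390

[3] open run; points: 25.655,109.173 8.188,156.204 103.835,24.082 247.212,76.400 175.782,30.773 183.154,146.388

[4] closed run; points: 144.753,11.865 226.404,11.865 226.404,60.282 144.753,60.282

[5] open run; points: 163.208,7.972 19.974,105.666

[6] open run; points: 116.306,56.469 82.920,103.135 35.458,42.177 107.594,46.810 31.580,84.355

<svg xmlns="http://www.w3.org/2000/svg" width="269.196mm" height="177.622mm" viewBox="0 0 269.196 177.622">
  <polygon points="232.369,56.957 247.941,61.502 236.219,72.716" fill="none" stroke="#ff0000"/>
  <polygon points="236.483,122.490 241.387,138.849 233.287,153.886 216.928,158.790 201.891,150.690 196.987,134.331 205.087,119.294 221.446,114.390" fill="none" stroke="#ff0000"/>
  <polyline points="25.655,109.173 8.188,156.204 103.835,24.082 247.212,76.400 175.782,30.773 183.154,146.388" fill="none" stroke="#ff0000"/>
  <polygon points="144.753,11.865 226.404,11.865 226.404,60.282 144.753,60.282" fill="none" stroke="#ff0000"/>
  <polyline points="163.208,7.972 19.974,105.666" fill="none" stroke="#ff0000"/>
  <polyline points="116.306,56.469 82.920,103.135 35.458,42.177 107.594,46.810 31.580,84.355" fill="none" stroke="#ff0000"/>
</svg>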